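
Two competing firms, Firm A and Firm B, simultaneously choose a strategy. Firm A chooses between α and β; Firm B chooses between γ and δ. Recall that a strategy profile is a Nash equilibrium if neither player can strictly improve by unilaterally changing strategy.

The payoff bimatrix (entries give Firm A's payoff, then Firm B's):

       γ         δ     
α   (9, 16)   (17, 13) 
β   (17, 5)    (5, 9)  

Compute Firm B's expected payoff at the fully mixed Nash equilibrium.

First find x, the probability Firm A plays α, from Firm B's indifference between γ and δ: 16x + 5(1−x) = 13x + 9(1−x), giving x = 4/7.
Since Firm B is indifferent in equilibrium, Firm B's expected payoff equals the payoff from either column against (4/7, 3/7). Using γ: 16(4/7) + 5(3/7) = 79/7.

79/7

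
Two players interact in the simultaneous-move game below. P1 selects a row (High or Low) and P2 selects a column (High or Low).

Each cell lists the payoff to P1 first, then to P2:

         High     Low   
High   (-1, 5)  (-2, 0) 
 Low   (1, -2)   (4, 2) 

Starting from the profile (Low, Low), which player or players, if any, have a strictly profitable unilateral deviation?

Neither

P1 at (Low, Low) earns 4; deviating to High yields -2 — not better.
P2 earns 2; deviating to High yields -2 — not better.
Neither player can strictly improve; the profile is a Nash equilibrium.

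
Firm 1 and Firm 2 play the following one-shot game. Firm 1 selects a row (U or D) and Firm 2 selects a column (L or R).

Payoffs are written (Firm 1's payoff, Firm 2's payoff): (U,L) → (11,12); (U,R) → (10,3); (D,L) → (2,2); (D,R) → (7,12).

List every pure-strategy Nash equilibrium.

(U, L)

(U, L): Firm 1 gets 11 ≥ 2 from D, and Firm 2 gets 12 ≥ 3 from R — Nash equilibrium.
(U, R): Firm 2 prefers L (12 > 3) — not an equilibrium.
(D, L): Firm 1 prefers U (11 > 2); Firm 2 prefers R (12 > 2) — not an equilibrium.
(D, R): Firm 1 prefers U (10 > 7) — not an equilibrium.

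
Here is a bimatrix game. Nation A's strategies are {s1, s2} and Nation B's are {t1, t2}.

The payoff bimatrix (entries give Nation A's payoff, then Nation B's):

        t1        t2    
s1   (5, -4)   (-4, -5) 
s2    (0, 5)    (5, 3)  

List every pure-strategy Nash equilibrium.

(s1, t1)

(s1, t1): Nation A gets 5 ≥ 0 from s2, and Nation B gets -4 ≥ -5 from t2 — Nash equilibrium.
(s1, t2): Nation A prefers s2 (5 > -4); Nation B prefers t1 (-4 > -5) — not an equilibrium.
(s2, t1): Nation A prefers s1 (5 > 0) — not an equilibrium.
(s2, t2): Nation B prefers t1 (5 > 3) — not an equilibrium.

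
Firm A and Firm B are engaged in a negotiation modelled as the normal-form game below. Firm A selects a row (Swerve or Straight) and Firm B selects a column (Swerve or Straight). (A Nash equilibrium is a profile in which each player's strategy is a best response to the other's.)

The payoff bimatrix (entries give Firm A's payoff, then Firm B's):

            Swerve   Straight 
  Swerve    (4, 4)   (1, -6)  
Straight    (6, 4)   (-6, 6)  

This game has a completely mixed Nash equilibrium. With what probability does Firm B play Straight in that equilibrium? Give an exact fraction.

2/9

Let c be the probability that Firm B plays Swerve. In a completely mixed equilibrium, Firm A must be indifferent between Swerve and Straight.
Firm A's expected payoff from Swerve is 4c + (1−c); from Straight it is 6c − 6(1−c).
Setting these equal: 3c + 1 = 12c − 6, so c = 7/9.
Therefore Firm B plays Straight with probability 1 − 7/9 = 2/9.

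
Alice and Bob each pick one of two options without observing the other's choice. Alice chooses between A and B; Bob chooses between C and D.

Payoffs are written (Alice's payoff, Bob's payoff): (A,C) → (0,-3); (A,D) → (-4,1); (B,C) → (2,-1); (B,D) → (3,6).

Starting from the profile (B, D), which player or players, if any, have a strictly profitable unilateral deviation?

Neither

Alice at (B, D) earns 3; deviating to A yields -4 — not better.
Bob earns 6; deviating to C yields -1 — not better.
Neither player can strictly improve; the profile is a Nash equilibrium.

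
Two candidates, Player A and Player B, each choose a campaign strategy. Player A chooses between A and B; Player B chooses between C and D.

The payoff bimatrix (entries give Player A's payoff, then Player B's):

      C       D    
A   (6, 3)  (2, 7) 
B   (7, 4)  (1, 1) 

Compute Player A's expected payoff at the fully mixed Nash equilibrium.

First find y, the probability Player B plays C, from Player A's indifference between A and B: 6y + 2(1−y) = 7y + (1−y), giving y = 1/2.
Since Player A is indifferent in equilibrium, Player A's expected payoff equals the payoff from either row against (1/2, 1/2). Using A: 6(1/2) + 2(1/2) = 4.

4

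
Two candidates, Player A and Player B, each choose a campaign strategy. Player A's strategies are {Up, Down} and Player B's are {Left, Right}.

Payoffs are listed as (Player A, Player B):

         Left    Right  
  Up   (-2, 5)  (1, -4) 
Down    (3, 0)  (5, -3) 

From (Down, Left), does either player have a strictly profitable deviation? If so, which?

Player A at (Down, Left) earns 3; deviating to Up yields -2 — not better.
Player B earns 0; deviating to Right yields -3 — not better.
Neither player can strictly improve; the profile is a Nash equilibrium.

Neither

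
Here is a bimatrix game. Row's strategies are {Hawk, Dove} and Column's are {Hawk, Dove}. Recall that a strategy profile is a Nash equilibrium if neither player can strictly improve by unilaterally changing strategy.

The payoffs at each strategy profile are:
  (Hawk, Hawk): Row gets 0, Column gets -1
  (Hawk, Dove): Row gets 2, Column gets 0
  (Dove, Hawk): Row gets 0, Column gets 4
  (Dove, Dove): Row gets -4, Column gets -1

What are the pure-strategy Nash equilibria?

(Hawk, Hawk): Column prefers Dove (0 > -1) — not an equilibrium.
(Hawk, Dove): Row gets 2 ≥ -4 from Dove, and Column gets 0 ≥ -1 from Hawk — Nash equilibrium.
(Dove, Hawk): Row gets 0 ≥ 0 from Hawk, and Column gets 4 ≥ -1 from Dove — Nash equilibrium.
(Dove, Dove): Row prefers Hawk (2 > -4); Column prefers Hawk (4 > -1) — not an equilibrium.

(Hawk, Dove) and (Dove, Hawk)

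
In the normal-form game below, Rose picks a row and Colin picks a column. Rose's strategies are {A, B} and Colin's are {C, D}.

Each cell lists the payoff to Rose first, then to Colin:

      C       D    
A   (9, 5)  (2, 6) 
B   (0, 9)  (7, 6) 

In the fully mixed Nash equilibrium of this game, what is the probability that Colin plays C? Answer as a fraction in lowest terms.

Let y be the probability that Colin plays C. In a completely mixed equilibrium, Rose must be indifferent between A and B.
Rose's expected payoff from A is 9y + 2(1−y); from B it is 7(1−y).
Setting these equal: 7y + 2 = −7y + 7, so y = 5/14.

5/14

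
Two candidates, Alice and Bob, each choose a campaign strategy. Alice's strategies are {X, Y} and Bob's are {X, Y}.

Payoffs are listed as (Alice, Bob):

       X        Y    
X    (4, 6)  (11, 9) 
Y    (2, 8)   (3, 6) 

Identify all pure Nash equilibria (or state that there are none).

(X, X): Bob prefers Y (9 > 6) — not an equilibrium.
(X, Y): Alice gets 11 ≥ 3 from Y, and Bob gets 9 ≥ 6 from X — Nash equilibrium.
(Y, X): Alice prefers X (4 > 2) — not an equilibrium.
(Y, Y): Alice prefers X (11 > 3); Bob prefers X (8 > 6) — not an equilibrium.

(X, Y)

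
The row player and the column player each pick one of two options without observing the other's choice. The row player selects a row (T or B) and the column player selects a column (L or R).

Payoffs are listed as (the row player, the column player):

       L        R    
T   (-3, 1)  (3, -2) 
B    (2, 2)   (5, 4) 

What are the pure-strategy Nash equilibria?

(T, L): the row player prefers B (2 > -3) — not an equilibrium.
(T, R): the row player prefers B (5 > 3); the column player prefers L (1 > -2) — not an equilibrium.
(B, L): the column player prefers R (4 > 2) — not an equilibrium.
(B, R): the row player gets 5 ≥ 3 from T, and the column player gets 4 ≥ 2 from L — Nash equilibrium.

(B, R)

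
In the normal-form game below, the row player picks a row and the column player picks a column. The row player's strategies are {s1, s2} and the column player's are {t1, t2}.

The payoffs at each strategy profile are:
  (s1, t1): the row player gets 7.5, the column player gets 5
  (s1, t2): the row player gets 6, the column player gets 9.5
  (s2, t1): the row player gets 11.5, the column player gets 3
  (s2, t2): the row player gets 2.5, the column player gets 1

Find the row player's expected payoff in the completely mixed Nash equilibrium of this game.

67/10

First find y, the probability the column player plays t1, from the row player's indifference between s1 and s2: 7.5y + 6(1−y) = 11.5y + 2.5(1−y), giving y = 7/15.
Since the row player is indifferent in equilibrium, the row player's expected payoff equals the payoff from either row against (7/15, 8/15). Using s1: 7.5(7/15) + 6(8/15) = 67/10.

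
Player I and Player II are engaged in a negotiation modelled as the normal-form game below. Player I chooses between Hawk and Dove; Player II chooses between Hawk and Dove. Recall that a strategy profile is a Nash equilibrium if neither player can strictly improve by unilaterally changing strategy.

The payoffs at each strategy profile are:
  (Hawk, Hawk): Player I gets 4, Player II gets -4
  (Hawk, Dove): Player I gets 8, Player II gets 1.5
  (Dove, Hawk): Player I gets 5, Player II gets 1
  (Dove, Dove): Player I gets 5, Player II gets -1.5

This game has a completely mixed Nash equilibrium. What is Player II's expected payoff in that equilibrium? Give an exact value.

-9/16

First find p, the probability Player I plays Hawk, from Player II's indifference between Hawk and Dove: −4p + (1−p) = 1.5p − 1.5(1−p), giving p = 5/16.
Since Player II is indifferent in equilibrium, Player II's expected payoff equals the payoff from either column against (5/16, 11/16). Using Hawk: −4(5/16) + (11/16) = -9/16.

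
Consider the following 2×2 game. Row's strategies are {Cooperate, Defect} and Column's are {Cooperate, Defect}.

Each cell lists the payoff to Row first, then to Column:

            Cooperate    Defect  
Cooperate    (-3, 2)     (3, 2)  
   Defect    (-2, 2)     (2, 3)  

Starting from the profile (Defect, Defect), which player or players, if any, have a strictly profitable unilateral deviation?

Row

Row at (Defect, Defect) earns 2; deviating to Cooperate yields 3 — a strict improvement.
Column earns 3; deviating to Cooperate yields 2 — not better.
Only Row has a strictly profitable deviation.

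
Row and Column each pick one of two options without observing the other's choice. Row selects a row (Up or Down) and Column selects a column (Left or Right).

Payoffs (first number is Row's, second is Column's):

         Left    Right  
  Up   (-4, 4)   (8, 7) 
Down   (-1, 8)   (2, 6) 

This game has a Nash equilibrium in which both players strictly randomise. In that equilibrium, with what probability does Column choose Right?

1/3

Let q be the probability that Column plays Left. In a completely mixed equilibrium, Row must be indifferent between Up and Down.
Row's expected payoff from Up is −4q + 8(1−q); from Down it is −q + 2(1−q).
Setting these equal: −12q + 8 = −3q + 2, so q = 2/3.
Therefore Column plays Right with probability 1 − 2/3 = 1/3.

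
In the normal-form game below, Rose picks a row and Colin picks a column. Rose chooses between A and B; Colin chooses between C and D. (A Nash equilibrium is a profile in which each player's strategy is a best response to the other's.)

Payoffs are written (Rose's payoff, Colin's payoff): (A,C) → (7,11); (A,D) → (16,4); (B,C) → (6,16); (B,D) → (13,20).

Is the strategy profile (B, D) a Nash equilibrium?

No

At (B, D), Rose earns 13; switching to A would give 16, so Rose would deviate.
Colin earns 20; switching to C would give 16, so Colin has no profitable deviation.
Since at least one player can profitably deviate, this is not a Nash equilibrium.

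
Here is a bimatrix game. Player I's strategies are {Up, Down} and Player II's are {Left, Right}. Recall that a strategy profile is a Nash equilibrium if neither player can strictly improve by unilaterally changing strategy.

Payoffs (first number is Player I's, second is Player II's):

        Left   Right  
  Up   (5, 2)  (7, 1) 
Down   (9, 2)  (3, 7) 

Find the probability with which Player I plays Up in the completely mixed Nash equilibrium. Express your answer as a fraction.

5/6

Let p be the probability that Player I plays Up. In a completely mixed equilibrium, Player II must be indifferent between Left and Right.
Player II's expected payoff from Left is 2p + 2(1−p); from Right it is p + 7(1−p).
Setting these equal: 2 = −6p + 7, so p = 5/6.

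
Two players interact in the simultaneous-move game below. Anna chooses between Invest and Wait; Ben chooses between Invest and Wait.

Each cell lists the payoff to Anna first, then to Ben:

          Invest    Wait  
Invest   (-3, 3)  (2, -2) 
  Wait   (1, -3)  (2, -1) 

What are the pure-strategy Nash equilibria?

(Invest, Invest): Anna prefers Wait (1 > -3) — not an equilibrium.
(Invest, Wait): Ben prefers Invest (3 > -2) — not an equilibrium.
(Wait, Invest): Ben prefers Wait (-1 > -3) — not an equilibrium.
(Wait, Wait): Anna gets 2 ≥ 2 from Invest, and Ben gets -1 ≥ -3 from Invest — Nash equilibrium.

(Wait, Wait)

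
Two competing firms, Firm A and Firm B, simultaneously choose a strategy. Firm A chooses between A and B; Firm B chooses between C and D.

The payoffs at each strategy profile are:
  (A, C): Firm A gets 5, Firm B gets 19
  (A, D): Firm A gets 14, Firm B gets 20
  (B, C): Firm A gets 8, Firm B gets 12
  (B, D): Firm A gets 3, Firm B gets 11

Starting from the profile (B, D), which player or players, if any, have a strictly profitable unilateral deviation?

Firm A at (B, D) earns 3; deviating to A yields 14 — a strict improvement.
Firm B earns 11; deviating to C yields 12 — a strict improvement.
Both Firm A and Firm B have strictly profitable deviations.

Both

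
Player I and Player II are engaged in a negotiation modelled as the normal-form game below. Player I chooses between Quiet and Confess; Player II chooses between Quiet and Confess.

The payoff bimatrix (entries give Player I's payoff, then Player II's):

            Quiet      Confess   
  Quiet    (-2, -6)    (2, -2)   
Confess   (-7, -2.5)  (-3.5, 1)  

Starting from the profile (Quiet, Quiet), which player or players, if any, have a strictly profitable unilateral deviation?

Player II

Player I at (Quiet, Quiet) earns -2; deviating to Confess yields -7 — not better.
Player II earns -6; deviating to Confess yields -2 — a strict improvement.
Only Player II has a strictly profitable deviation.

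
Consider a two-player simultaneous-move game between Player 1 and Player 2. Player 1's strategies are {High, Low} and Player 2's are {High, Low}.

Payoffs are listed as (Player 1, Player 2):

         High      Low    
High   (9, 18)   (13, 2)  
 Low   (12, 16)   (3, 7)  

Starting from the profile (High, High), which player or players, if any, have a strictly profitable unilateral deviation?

Player 1 at (High, High) earns 9; deviating to Low yields 12 — a strict improvement.
Player 2 earns 18; deviating to Low yields 2 — not better.
Only Player 1 has a strictly profitable deviation.

Player 1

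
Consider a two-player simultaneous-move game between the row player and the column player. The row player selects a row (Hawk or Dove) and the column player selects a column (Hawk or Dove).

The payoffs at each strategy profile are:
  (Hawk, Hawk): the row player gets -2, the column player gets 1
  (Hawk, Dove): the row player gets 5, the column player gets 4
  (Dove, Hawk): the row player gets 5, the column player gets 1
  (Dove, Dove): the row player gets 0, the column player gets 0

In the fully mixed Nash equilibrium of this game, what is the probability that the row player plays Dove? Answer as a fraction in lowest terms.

3/4

Let r be the probability that the row player plays Hawk. In a completely mixed equilibrium, the column player must be indifferent between Hawk and Dove.
The column player's expected payoff from Hawk is r + (1−r); from Dove it is 4r.
Setting these equal: 1 = 4r, so r = 1/4.
Therefore the row player plays Dove with probability 1 − 1/4 = 3/4.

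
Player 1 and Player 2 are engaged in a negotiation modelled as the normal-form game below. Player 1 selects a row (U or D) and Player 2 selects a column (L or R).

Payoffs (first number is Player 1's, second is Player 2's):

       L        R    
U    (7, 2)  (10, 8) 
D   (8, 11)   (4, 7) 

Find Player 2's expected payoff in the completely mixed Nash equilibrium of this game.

37/5

First find p, the probability Player 1 plays U, from Player 2's indifference between L and R: 2p + 11(1−p) = 8p + 7(1−p), giving p = 2/5.
Since Player 2 is indifferent in equilibrium, Player 2's expected payoff equals the payoff from either column against (2/5, 3/5). Using L: 2(2/5) + 11(3/5) = 37/5.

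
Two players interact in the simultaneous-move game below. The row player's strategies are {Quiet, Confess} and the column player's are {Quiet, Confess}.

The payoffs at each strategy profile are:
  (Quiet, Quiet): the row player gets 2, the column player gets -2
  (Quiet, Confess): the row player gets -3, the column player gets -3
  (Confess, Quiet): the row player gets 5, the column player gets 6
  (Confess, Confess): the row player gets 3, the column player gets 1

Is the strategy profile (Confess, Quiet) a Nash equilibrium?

Yes

At (Confess, Quiet), the row player earns 5; switching to Quiet would give 2, so the row player has no profitable deviation.
The column player earns 6; switching to Confess would give 1, so the column player has no profitable deviation.
Neither player can gain by a unilateral deviation, so this profile is a Nash equilibrium.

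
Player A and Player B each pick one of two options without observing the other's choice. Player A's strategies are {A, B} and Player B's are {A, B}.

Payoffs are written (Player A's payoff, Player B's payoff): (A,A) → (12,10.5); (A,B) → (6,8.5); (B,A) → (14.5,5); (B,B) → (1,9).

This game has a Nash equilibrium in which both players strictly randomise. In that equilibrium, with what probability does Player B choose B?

1/3

Let y be the probability that Player B plays A. In a completely mixed equilibrium, Player A must be indifferent between A and B.
Player A's expected payoff from A is 12y + 6(1−y); from B it is 14.5y + (1−y).
Setting these equal: 6y + 6 = 13.5y + 1, so y = 2/3.
Therefore Player B plays B with probability 1 − 2/3 = 1/3.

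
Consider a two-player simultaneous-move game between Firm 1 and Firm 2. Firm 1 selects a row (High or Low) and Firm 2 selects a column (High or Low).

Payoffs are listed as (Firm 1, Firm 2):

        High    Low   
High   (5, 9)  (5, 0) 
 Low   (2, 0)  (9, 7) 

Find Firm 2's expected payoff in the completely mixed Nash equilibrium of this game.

First find p, the probability Firm 1 plays High, from Firm 2's indifference between High and Low: 9p = 7(1−p), giving p = 7/16.
Since Firm 2 is indifferent in equilibrium, Firm 2's expected payoff equals the payoff from either column against (7/16, 9/16). Using High: 9(7/16) = 63/16.

63/16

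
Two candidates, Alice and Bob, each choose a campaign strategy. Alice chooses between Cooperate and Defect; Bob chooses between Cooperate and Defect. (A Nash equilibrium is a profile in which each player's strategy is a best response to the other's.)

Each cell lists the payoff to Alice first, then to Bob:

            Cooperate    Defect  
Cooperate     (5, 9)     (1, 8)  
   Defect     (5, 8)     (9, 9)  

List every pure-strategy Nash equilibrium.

(Cooperate, Cooperate): Alice gets 5 ≥ 5 from Defect, and Bob gets 9 ≥ 8 from Defect — Nash equilibrium.
(Cooperate, Defect): Alice prefers Defect (9 > 1); Bob prefers Cooperate (9 > 8) — not an equilibrium.
(Defect, Cooperate): Bob prefers Defect (9 > 8) — not an equilibrium.
(Defect, Defect): Alice gets 9 ≥ 1 from Cooperate, and Bob gets 9 ≥ 8 from Cooperate — Nash equilibrium.

(Cooperate, Cooperate) and (Defect, Defect)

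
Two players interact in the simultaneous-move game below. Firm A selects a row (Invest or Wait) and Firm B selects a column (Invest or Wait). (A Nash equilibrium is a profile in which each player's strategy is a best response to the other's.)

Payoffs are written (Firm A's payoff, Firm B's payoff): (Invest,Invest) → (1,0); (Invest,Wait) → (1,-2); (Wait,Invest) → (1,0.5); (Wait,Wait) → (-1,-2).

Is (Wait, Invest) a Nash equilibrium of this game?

At (Wait, Invest), Firm A earns 1; switching to Invest would give 1, so Firm A has no profitable deviation.
Firm B earns 0.5; switching to Wait would give -2, so Firm B has no profitable deviation.
Neither player can gain by a unilateral deviation, so this profile is a Nash equilibrium.

Yes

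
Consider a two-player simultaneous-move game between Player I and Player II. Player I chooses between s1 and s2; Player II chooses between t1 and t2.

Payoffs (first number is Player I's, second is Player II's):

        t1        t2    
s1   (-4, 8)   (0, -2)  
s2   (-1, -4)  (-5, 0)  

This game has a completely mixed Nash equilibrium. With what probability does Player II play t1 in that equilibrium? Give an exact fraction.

Let c be the probability that Player II plays t1. In a completely mixed equilibrium, Player I must be indifferent between s1 and s2.
Player I's expected payoff from s1 is −4c; from s2 it is −c − 5(1−c).
Setting these equal: −4c = 4c − 5, so c = 5/8.

5/8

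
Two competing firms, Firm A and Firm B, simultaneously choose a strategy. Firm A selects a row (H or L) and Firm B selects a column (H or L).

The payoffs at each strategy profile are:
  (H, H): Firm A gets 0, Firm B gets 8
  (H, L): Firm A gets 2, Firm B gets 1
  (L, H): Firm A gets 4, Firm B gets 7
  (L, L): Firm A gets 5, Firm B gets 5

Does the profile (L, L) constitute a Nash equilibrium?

At (L, L), Firm A earns 5; switching to H would give 2, so Firm A has no profitable deviation.
Firm B earns 5; switching to H would give 7, so Firm B would deviate.
Since at least one player can profitably deviate, this is not a Nash equilibrium.

No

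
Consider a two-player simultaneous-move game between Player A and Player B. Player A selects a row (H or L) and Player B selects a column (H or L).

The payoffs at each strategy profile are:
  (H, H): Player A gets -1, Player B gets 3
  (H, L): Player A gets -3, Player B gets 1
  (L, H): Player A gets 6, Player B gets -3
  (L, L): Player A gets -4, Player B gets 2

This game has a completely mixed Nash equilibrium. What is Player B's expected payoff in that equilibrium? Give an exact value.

First find x, the probability Player A plays H, from Player B's indifference between H and L: 3x − 3(1−x) = x + 2(1−x), giving x = 5/7.
Since Player B is indifferent in equilibrium, Player B's expected payoff equals the payoff from either column against (5/7, 2/7). Using H: 3(5/7) − 3(2/7) = 9/7.

9/7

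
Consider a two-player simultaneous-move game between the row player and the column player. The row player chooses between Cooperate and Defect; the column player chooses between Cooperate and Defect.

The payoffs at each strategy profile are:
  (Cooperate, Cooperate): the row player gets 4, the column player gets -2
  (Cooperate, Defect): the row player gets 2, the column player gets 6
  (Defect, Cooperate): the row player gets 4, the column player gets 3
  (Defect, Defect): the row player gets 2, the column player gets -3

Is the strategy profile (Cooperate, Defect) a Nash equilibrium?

Yes

At (Cooperate, Defect), the row player earns 2; switching to Defect would give 2, so the row player has no profitable deviation.
The column player earns 6; switching to Cooperate would give -2, so the column player has no profitable deviation.
Neither player can gain by a unilateral deviation, so this profile is a Nash equilibrium.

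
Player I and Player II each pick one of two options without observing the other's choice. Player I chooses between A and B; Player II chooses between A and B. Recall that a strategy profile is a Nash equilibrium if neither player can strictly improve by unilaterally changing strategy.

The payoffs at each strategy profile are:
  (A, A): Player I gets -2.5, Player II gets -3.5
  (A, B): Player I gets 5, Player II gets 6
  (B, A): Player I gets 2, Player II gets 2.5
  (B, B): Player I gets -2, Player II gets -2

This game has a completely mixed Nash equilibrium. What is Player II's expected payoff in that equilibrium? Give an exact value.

4/7

First find p, the probability Player I plays A, from Player II's indifference between A and B: −3.5p + 2.5(1−p) = 6p − 2(1−p), giving p = 9/28.
Since Player II is indifferent in equilibrium, Player II's expected payoff equals the payoff from either column against (9/28, 19/28). Using A: −3.5(9/28) + 2.5(19/28) = 4/7.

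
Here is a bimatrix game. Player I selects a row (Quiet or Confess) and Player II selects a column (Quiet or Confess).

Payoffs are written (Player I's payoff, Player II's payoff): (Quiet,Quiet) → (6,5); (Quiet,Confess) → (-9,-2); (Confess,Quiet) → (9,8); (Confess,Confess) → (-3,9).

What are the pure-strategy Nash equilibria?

(Quiet, Quiet): Player I prefers Confess (9 > 6) — not an equilibrium.
(Quiet, Confess): Player I prefers Confess (-3 > -9); Player II prefers Quiet (5 > -2) — not an equilibrium.
(Confess, Quiet): Player II prefers Confess (9 > 8) — not an equilibrium.
(Confess, Confess): Player I gets -3 ≥ -9 from Quiet, and Player II gets 9 ≥ 8 from Quiet — Nash equilibrium.

(Confess, Confess)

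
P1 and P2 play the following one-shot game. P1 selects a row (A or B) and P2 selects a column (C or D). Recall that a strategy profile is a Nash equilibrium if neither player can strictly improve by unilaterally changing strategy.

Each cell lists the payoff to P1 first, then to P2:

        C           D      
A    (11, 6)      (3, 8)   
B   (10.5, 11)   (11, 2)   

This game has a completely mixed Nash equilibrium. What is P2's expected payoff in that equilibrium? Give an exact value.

76/11

First find x, the probability P1 plays A, from P2's indifference between C and D: 6x + 11(1−x) = 8x + 2(1−x), giving x = 9/11.
Since P2 is indifferent in equilibrium, P2's expected payoff equals the payoff from either column against (9/11, 2/11). Using C: 6(9/11) + 11(2/11) = 76/11.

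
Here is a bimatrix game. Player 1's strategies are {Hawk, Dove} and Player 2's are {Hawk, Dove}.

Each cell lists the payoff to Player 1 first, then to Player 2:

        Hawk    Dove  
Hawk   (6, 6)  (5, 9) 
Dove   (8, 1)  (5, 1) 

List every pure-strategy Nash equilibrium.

(Hawk, Hawk): Player 1 prefers Dove (8 > 6); Player 2 prefers Dove (9 > 6) — not an equilibrium.
(Hawk, Dove): Player 1 gets 5 ≥ 5 from Dove, and Player 2 gets 9 ≥ 6 from Hawk — Nash equilibrium.
(Dove, Hawk): Player 1 gets 8 ≥ 6 from Hawk, and Player 2 gets 1 ≥ 1 from Dove — Nash equilibrium.
(Dove, Dove): Player 1 gets 5 ≥ 5 from Hawk, and Player 2 gets 1 ≥ 1 from Hawk — Nash equilibrium.

(Hawk, Dove) and (Dove, Hawk) and (Dove, Dove)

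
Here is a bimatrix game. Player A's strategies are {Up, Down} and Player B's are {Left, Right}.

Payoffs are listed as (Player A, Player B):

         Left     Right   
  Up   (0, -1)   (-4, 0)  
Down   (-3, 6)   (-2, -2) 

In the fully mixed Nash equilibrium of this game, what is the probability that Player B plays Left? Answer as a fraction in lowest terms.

2/5

Let q be the probability that Player B plays Left. In a completely mixed equilibrium, Player A must be indifferent between Up and Down.
Player A's expected payoff from Up is −4(1−q); from Down it is −3q − 2(1−q).
Setting these equal: 4q − 4 = −q − 2, so q = 2/5.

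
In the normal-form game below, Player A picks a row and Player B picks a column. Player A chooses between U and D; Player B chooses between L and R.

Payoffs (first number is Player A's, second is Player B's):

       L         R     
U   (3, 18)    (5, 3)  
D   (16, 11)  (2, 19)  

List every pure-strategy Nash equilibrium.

(U, L): Player A prefers D (16 > 3) — not an equilibrium.
(U, R): Player B prefers L (18 > 3) — not an equilibrium.
(D, L): Player B prefers R (19 > 11) — not an equilibrium.
(D, R): Player A prefers U (5 > 2) — not an equilibrium.

none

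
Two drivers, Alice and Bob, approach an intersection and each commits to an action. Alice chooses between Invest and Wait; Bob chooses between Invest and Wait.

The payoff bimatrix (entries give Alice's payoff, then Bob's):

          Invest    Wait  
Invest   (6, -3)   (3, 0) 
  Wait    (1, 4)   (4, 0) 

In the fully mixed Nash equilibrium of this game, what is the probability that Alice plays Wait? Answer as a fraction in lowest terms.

Let x be the probability that Alice plays Invest. In a completely mixed equilibrium, Bob must be indifferent between Invest and Wait.
Bob's expected payoff from Invest is −3x + 4(1−x); from Wait it is 0.
Setting these equal: −7x + 4 = 0, so x = 4/7.
Therefore Alice plays Wait with probability 1 − 4/7 = 3/7.

3/7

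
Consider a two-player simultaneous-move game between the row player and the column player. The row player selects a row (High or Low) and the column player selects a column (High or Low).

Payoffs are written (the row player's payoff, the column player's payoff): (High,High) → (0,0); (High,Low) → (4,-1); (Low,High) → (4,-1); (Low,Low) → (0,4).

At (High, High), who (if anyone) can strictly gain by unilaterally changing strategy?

The row player

The row player at (High, High) earns 0; deviating to Low yields 4 — a strict improvement.
The column player earns 0; deviating to Low yields -1 — not better.
Only the row player has a strictly profitable deviation.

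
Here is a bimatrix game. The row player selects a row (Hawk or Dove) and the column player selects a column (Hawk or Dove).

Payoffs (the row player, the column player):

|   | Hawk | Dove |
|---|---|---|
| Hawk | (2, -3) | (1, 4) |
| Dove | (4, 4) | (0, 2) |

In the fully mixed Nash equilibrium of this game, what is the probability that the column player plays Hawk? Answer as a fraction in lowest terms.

1/3

Let q be the probability that the column player plays Hawk. In a completely mixed equilibrium, the row player must be indifferent between Hawk and Dove.
The row player's expected payoff from Hawk is 2q + (1−q); from Dove it is 4q.
Setting these equal: q + 1 = 4q, so q = 1/3.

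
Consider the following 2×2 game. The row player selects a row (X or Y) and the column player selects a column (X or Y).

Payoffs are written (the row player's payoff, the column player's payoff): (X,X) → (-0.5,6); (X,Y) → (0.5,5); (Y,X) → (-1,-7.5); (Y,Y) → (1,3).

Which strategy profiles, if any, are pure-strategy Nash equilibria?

(X, X): the row player gets -0.5 ≥ -1 from Y, and the column player gets 6 ≥ 5 from Y — Nash equilibrium.
(X, Y): the row player prefers Y (1 > 0.5); the column player prefers X (6 > 5) — not an equilibrium.
(Y, X): the row player prefers X (-0.5 > -1); the column player prefers Y (3 > -7.5) — not an equilibrium.
(Y, Y): the row player gets 1 ≥ 0.5 from X, and the column player gets 3 ≥ -7.5 from X — Nash equilibrium.

(X, X) and (Y, Y)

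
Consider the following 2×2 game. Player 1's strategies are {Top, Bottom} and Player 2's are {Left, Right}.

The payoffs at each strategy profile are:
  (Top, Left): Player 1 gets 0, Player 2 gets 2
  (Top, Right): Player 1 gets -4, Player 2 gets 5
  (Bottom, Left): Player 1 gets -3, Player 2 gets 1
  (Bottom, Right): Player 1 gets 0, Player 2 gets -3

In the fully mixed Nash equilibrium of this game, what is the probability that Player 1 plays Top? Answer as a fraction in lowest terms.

Let r be the probability that Player 1 plays Top. In a completely mixed equilibrium, Player 2 must be indifferent between Left and Right.
Player 2's expected payoff from Left is 2r + (1−r); from Right it is 5r − 3(1−r).
Setting these equal: r + 1 = 8r − 3, so r = 4/7.

4/7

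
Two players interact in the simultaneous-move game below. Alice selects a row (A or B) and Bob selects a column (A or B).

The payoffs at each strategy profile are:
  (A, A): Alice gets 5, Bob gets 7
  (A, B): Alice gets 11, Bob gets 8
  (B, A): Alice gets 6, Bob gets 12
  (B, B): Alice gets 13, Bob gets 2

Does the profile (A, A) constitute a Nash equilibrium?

No

At (A, A), Alice earns 5; switching to B would give 6, so Alice would deviate.
Bob earns 7; switching to B would give 8, so Bob would deviate.
Since at least one player can profitably deviate, this is not a Nash equilibrium.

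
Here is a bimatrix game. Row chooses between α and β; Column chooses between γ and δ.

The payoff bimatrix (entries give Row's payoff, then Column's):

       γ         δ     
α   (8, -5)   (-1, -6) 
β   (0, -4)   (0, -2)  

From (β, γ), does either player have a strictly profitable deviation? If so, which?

Both

Row at (β, γ) earns 0; deviating to α yields 8 — a strict improvement.
Column earns -4; deviating to δ yields -2 — a strict improvement.
Both Row and Column have strictly profitable deviations.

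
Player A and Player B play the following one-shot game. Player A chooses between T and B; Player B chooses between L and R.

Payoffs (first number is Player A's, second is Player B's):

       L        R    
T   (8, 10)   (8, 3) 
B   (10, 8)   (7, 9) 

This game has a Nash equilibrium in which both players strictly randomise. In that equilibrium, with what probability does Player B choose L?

1/3

Let y be the probability that Player B plays L. In a completely mixed equilibrium, Player A must be indifferent between T and B.
Player A's expected payoff from T is 8y + 8(1−y); from B it is 10y + 7(1−y).
Setting these equal: 8 = 3y + 7, so y = 1/3.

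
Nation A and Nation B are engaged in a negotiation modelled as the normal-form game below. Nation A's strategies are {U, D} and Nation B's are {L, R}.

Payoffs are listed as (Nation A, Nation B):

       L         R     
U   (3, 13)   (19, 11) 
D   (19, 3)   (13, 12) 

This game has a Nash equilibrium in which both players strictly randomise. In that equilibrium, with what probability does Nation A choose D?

2/11

Let x be the probability that Nation A plays U. In a completely mixed equilibrium, Nation B must be indifferent between L and R.
Nation B's expected payoff from L is 13x + 3(1−x); from R it is 11x + 12(1−x).
Setting these equal: 10x + 3 = −x + 12, so x = 9/11.
Therefore Nation A plays D with probability 1 − 9/11 = 2/11.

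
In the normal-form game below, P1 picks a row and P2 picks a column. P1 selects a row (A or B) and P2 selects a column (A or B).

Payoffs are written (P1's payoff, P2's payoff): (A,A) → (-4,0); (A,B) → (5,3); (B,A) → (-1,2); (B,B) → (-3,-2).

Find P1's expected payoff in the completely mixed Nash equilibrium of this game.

First find y, the probability P2 plays A, from P1's indifference between A and B: −4y + 5(1−y) = −y − 3(1−y), giving y = 8/11.
Since P1 is indifferent in equilibrium, P1's expected payoff equals the payoff from either row against (8/11, 3/11). Using A: −4(8/11) + 5(3/11) = -17/11.

-17/11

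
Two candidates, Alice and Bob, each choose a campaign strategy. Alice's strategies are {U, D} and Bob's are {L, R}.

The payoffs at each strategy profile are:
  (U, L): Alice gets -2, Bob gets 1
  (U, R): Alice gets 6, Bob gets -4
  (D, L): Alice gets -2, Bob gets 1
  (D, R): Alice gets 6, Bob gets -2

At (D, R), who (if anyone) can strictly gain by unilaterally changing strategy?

Bob

Alice at (D, R) earns 6; deviating to U yields 6 — not better.
Bob earns -2; deviating to L yields 1 — a strict improvement.
Only Bob has a strictly profitable deviation.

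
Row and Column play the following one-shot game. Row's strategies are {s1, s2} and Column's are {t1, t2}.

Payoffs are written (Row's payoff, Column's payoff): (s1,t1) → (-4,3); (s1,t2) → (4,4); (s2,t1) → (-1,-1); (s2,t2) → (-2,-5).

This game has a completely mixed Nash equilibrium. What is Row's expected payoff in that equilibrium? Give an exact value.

-4/3

First find y, the probability Column plays t1, from Row's indifference between s1 and s2: −4y + 4(1−y) = −y − 2(1−y), giving y = 2/3.
Since Row is indifferent in equilibrium, Row's expected payoff equals the payoff from either row against (2/3, 1/3). Using s1: −4(2/3) + 4(1/3) = -4/3.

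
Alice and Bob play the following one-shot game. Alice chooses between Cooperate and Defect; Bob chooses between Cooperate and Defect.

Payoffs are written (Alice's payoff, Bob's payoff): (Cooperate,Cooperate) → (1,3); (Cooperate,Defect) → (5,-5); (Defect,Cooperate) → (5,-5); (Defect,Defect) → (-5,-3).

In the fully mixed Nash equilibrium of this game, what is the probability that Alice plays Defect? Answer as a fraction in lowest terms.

Let x be the probability that Alice plays Cooperate. In a completely mixed equilibrium, Bob must be indifferent between Cooperate and Defect.
Bob's expected payoff from Cooperate is 3x − 5(1−x); from Defect it is −5x − 3(1−x).
Setting these equal: 8x − 5 = −2x − 3, so x = 1/5.
Therefore Alice plays Defect with probability 1 − 1/5 = 4/5.

4/5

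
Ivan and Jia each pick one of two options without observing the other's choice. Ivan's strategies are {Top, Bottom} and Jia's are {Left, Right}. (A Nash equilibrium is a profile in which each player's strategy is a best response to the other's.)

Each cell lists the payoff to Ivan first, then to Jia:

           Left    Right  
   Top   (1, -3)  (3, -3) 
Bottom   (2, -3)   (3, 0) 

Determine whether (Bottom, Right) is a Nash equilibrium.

At (Bottom, Right), Ivan earns 3; switching to Top would give 3, so Ivan has no profitable deviation.
Jia earns 0; switching to Left would give -3, so Jia has no profitable deviation.
Neither player can gain by a unilateral deviation, so this profile is a Nash equilibrium.

Yes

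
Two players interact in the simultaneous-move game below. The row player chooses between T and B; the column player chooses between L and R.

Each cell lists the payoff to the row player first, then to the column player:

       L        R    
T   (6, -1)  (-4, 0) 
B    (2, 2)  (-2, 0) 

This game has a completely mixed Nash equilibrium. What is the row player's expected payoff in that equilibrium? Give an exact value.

-2/3

First find y, the probability the column player plays L, from the row player's indifference between T and B: 6y − 4(1−y) = 2y − 2(1−y), giving y = 1/3.
Since the row player is indifferent in equilibrium, the row player's expected payoff equals the payoff from either row against (1/3, 2/3). Using T: 6(1/3) − 4(2/3) = -2/3.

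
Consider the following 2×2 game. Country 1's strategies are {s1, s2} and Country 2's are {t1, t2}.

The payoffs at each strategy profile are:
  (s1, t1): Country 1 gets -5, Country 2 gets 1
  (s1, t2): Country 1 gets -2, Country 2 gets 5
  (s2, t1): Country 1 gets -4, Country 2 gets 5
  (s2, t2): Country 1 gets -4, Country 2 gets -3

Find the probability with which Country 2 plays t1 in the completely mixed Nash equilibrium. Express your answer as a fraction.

2/3

Let c be the probability that Country 2 plays t1. In a completely mixed equilibrium, Country 1 must be indifferent between s1 and s2.
Country 1's expected payoff from s1 is −5c − 2(1−c); from s2 it is −4c − 4(1−c).
Setting these equal: −3c − 2 = -4, so c = 2/3.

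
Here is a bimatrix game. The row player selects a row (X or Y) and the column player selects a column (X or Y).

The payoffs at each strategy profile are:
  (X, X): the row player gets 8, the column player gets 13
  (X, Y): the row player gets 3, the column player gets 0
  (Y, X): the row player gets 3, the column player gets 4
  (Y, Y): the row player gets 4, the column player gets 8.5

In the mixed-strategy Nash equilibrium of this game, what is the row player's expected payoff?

23/6

First find y, the probability the column player plays X, from the row player's indifference between X and Y: 8y + 3(1−y) = 3y + 4(1−y), giving y = 1/6.
Since the row player is indifferent in equilibrium, the row player's expected payoff equals the payoff from either row against (1/6, 5/6). Using X: 8(1/6) + 3(5/6) = 23/6.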